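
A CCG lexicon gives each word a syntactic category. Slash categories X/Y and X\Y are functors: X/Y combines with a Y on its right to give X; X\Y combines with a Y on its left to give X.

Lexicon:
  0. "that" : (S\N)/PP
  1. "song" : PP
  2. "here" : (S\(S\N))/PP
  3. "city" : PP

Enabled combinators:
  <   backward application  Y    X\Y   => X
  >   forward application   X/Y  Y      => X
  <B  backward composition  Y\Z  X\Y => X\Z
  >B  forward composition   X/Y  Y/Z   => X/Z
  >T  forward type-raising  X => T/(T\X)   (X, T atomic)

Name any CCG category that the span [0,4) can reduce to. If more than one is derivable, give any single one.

[0,4] S   <
  [0,2] S\N   >
    [0,1] "that" : (S\N)/PP
    [1,2] "song" : PP
  [2,4] S\(S\N)   >
    [2,3] "here" : (S\(S\N))/PP
    [3,4] "city" : PP

S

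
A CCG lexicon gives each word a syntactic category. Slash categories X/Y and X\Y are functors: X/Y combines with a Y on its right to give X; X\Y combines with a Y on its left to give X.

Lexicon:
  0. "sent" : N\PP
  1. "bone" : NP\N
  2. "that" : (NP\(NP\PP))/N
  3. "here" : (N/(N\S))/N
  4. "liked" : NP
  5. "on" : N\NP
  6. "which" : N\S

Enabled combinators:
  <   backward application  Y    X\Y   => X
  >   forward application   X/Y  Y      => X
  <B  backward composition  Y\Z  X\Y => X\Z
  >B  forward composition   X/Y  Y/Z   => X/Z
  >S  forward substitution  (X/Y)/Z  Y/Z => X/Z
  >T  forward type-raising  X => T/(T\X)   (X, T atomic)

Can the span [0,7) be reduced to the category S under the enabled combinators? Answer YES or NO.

N\PP NP\N (NP\(NP\PP))/N (N/(N\S))/N NP N\NP N\S
CKY chart[0,7] = {N/(N\NP), NP, NP/(NP\NP), PP/(PP\NP), S/(S\NP)}; S ∉ chart

NO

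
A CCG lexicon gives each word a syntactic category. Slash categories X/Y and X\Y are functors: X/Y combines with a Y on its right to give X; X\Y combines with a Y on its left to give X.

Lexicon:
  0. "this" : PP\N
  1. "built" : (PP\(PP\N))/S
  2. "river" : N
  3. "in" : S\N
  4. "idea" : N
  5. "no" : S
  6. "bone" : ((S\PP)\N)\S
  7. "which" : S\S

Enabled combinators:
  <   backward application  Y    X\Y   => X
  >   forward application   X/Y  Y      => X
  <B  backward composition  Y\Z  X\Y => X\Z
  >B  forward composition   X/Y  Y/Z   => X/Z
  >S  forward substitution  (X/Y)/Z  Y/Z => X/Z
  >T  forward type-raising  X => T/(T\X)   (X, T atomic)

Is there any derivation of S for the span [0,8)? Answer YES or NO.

[0,8] S   <
  [0,4] PP   <
    [0,1] "this" : PP\N
    [1,4] PP\(PP\N)   >
      [1,2] "built" : (PP\(PP\N))/S
      [2,4] S   >
        [2,3] S/(S\N)   >T
          [2,3] "river" : N
        [3,4] "in" : S\N
  [4,8] S\PP   <B
    [4,7] S\PP   <
      [4,5] "idea" : N
      [5,7] (S\PP)\N   <
        [5,6] "no" : S
        [6,7] "bone" : ((S\PP)\N)\S
    [7,8] "which" : S\S

YES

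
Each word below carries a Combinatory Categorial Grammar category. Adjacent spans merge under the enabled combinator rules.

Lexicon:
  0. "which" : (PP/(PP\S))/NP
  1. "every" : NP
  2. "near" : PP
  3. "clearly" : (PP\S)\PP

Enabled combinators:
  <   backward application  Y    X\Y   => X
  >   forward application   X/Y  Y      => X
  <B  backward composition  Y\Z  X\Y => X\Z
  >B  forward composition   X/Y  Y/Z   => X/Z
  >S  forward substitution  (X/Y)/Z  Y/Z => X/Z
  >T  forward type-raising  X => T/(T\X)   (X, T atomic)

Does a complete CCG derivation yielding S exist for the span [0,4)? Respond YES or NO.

(PP/(PP\S))/NP NP PP (PP\S)\PP
CKY chart[0,4] = {N/(N\PP), NP/(NP\PP), PP, PP/(PP\PP), S/(S\PP)}; S ∉ chart

NO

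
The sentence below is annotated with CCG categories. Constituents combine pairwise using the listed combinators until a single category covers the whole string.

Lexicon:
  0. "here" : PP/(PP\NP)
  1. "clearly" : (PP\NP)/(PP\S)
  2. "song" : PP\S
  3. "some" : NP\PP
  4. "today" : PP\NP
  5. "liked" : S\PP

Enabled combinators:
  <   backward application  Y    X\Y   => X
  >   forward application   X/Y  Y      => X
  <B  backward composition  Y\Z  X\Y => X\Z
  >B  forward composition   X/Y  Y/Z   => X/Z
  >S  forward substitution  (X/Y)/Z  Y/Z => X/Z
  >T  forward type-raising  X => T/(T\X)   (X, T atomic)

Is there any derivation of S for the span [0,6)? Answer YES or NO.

[0,6] S   <
  [0,3] PP   >
    [0,1] "here" : PP/(PP\NP)
    [1,3] PP\NP   >
      [1,2] "clearly" : (PP\NP)/(PP\S)
      [2,3] "song" : PP\S
  [3,6] S\PP   <B
    [3,4] "some" : NP\PP
    [4,6] S\NP   <B
      [4,5] "today" : PP\NP
      [5,6] "liked" : S\PP

YES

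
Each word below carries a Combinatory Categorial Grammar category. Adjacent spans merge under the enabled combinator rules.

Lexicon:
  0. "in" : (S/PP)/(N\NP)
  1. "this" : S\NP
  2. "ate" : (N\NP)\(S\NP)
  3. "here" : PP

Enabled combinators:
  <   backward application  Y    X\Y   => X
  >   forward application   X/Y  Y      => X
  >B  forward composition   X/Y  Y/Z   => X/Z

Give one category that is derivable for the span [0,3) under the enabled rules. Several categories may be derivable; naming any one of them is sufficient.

S/PP

[0,4] S   >
  [0,3] S/PP   >
    [0,1] "in" : (S/PP)/(N\NP)
    [1,3] N\NP   <
      [1,2] "this" : S\NP
      [2,3] "ate" : (N\NP)\(S\NP)
  [3,4] "here" : PP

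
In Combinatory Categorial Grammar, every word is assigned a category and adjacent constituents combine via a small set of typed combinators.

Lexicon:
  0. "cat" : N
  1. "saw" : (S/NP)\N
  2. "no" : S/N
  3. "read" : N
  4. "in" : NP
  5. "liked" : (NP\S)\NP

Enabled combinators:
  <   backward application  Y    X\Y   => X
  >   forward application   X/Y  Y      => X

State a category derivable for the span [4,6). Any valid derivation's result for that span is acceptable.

[0,6] S   >
  [0,2] S/NP   <
    [0,1] "cat" : N
    [1,2] "saw" : (S/NP)\N
  [2,6] NP   <
    [2,4] S   >
      [2,3] "no" : S/N
      [3,4] "read" : N
    [4,6] NP\S   <
      [4,5] "in" : NP
      [5,6] "liked" : (NP\S)\NP

NP\S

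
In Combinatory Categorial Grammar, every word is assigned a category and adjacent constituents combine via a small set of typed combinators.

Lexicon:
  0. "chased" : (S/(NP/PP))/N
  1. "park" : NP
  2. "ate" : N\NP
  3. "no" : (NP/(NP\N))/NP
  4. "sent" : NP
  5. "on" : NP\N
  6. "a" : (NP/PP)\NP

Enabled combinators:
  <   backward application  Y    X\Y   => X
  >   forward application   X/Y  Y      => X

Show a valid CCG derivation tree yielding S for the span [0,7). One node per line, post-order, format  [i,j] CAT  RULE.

[0,7] S   >
  [0,3] S/(NP/PP)   >
    [0,1] "chased" : (S/(NP/PP))/N
    [1,3] N   <
      [1,2] "park" : NP
      [2,3] "ate" : N\NP
  [3,7] NP/PP   <
    [3,6] NP   >
      [3,5] NP/(NP\N)   >
        [3,4] "no" : (NP/(NP\N))/NP
        [4,5] "sent" : NP
      [5,6] "on" : NP\N
    [6,7] "a" : (NP/PP)\NP

[0,1] (S/(NP/PP))/N  lex  "chased"
[1,2] NP  lex  "park"
[2,3] N\NP  lex  "ate"
[1,3] N  <  k=2
[0,3] S/(NP/PP)  >  k=1
[3,4] (NP/(NP\N))/NP  lex  "no"
[4,5] NP  lex  "sent"
[3,5] NP/(NP\N)  >  k=4
[5,6] NP\N  lex  "on"
[3,6] NP  >  k=5
[6,7] (NP/PP)\NP  lex  "a"
[3,7] NP/PP  <  k=6
[0,7] S  >  k=3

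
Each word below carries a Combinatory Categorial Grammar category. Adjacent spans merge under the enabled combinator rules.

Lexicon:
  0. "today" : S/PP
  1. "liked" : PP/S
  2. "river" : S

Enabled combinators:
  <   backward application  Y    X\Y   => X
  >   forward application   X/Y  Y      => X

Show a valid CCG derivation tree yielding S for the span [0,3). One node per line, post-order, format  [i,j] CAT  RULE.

[0,3] S   >
  [0,1] "today" : S/PP
  [1,3] PP   >
    [1,2] "liked" : PP/S
    [2,3] "river" : S

[0,1] S/PP  lex  "today"
[1,2] PP/S  lex  "liked"
[2,3] S  lex  "river"
[1,3] PP  >  k=2
[0,3] S  >  k=1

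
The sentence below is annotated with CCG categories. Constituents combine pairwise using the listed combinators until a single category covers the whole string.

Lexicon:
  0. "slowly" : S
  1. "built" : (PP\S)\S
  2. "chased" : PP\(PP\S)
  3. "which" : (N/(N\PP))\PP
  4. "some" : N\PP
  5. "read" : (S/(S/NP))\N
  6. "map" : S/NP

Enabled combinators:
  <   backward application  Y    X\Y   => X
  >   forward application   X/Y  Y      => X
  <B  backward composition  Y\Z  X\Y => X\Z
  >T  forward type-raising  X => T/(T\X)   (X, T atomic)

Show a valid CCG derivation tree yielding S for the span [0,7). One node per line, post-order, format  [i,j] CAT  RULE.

[0,7] S   >
  [0,6] S/(S/NP)   <
    [0,5] N   >
      [0,4] N/(N\PP)   <
        [0,3] PP   <
          [0,2] PP\S   <
            [0,1] "slowly" : S
            [1,2] "built" : (PP\S)\S
          [2,3] "chased" : PP\(PP\S)
        [3,4] "which" : (N/(N\PP))\PP
      [4,5] "some" : N\PP
    [5,6] "read" : (S/(S/NP))\N
  [6,7] "map" : S/NP

[0,1] S  lex  "slowly"
[1,2] (PP\S)\S  lex  "built"
[0,2] PP\S  <  k=1
[2,3] PP\(PP\S)  lex  "chased"
[0,3] PP  <  k=2
[3,4] (N/(N\PP))\PP  lex  "which"
[0,4] N/(N\PP)  <  k=3
[4,5] N\PP  lex  "some"
[0,5] N  >  k=4
[5,6] (S/(S/NP))\N  lex  "read"
[0,6] S/(S/NP)  <  k=5
[6,7] S/NP  lex  "map"
[0,7] S  >  k=6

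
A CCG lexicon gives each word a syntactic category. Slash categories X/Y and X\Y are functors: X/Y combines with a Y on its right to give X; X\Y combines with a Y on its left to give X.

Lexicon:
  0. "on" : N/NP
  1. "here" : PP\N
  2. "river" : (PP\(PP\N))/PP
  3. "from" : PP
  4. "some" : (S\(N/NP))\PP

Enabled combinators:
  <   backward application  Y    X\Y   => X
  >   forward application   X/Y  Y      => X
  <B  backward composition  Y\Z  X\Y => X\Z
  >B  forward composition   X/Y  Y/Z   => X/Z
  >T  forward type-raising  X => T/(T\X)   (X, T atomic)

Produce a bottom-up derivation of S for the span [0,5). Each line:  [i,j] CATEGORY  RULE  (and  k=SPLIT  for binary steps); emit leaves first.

[0,1] N/NP  lex  "on"
[1,2] PP\N  lex  "here"
[2,3] (PP\(PP\N))/PP  lex  "river"
[3,4] PP  lex  "from"
[2,4] PP\(PP\N)  >  k=3
[1,4] PP  <  k=2
[4,5] (S\(N/NP))\PP  lex  "some"
[1,5] S\(N/NP)  <  k=4
[0,5] S  <  k=1

[0,5] S   <
  [0,1] "on" : N/NP
  [1,5] S\(N/NP)   <
    [1,4] PP   <
      [1,2] "here" : PP\N
      [2,4] PP\(PP\N)   >
        [2,3] "river" : (PP\(PP\N))/PP
        [3,4] "from" : PP
    [4,5] "some" : (S\(N/NP))\PP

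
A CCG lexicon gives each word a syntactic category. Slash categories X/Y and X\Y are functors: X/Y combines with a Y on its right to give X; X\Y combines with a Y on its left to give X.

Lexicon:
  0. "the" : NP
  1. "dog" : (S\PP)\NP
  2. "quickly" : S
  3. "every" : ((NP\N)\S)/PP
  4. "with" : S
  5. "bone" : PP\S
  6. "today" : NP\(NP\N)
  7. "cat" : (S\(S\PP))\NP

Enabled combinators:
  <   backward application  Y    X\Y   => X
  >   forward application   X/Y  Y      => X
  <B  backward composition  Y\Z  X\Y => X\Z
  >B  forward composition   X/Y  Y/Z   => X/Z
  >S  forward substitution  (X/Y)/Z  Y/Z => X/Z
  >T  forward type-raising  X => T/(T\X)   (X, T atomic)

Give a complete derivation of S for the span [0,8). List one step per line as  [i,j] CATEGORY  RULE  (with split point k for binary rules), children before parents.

[0,8] S   <
  [0,2] S\PP   <
    [0,1] "the" : NP
    [1,2] "dog" : (S\PP)\NP
  [2,8] S\(S\PP)   <
    [2,7] NP   <
      [2,6] NP\N   <
        [2,3] "quickly" : S
        [3,6] (NP\N)\S   >
          [3,4] "every" : ((NP\N)\S)/PP
          [4,6] PP   <
            [4,5] "with" : S
            [5,6] "bone" : PP\S
      [6,7] "today" : NP\(NP\N)
    [7,8] "cat" : (S\(S\PP))\NP

[0,1] NP  lex  "the"
[1,2] (S\PP)\NP  lex  "dog"
[0,2] S\PP  <  k=1
[2,3] S  lex  "quickly"
[3,4] ((NP\N)\S)/PP  lex  "every"
[4,5] S  lex  "with"
[5,6] PP\S  lex  "bone"
[4,6] PP  <  k=5
[3,6] (NP\N)\S  >  k=4
[2,6] NP\N  <  k=3
[6,7] NP\(NP\N)  lex  "today"
[2,7] NP  <  k=6
[7,8] (S\(S\PP))\NP  lex  "cat"
[2,8] S\(S\PP)  <  k=7
[0,8] S  <  k=2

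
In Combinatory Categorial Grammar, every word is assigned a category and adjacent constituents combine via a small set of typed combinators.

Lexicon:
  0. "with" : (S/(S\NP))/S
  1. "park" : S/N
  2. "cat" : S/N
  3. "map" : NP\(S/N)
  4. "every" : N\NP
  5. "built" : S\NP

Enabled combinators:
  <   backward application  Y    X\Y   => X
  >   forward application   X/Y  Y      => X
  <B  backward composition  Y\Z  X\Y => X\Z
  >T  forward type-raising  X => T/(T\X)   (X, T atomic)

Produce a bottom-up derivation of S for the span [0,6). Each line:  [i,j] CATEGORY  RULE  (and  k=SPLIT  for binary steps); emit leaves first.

[0,1] (S/(S\NP))/S  lex  "with"
[1,2] S/N  lex  "park"
[2,3] S/N  lex  "cat"
[3,4] NP\(S/N)  lex  "map"
[2,4] NP  <  k=3
[4,5] N\NP  lex  "every"
[2,5] N  <  k=4
[1,5] S  >  k=2
[0,5] S/(S\NP)  >  k=1
[5,6] S\NP  lex  "built"
[0,6] S  >  k=5

[0,6] S   >
  [0,5] S/(S\NP)   >
    [0,1] "with" : (S/(S\NP))/S
    [1,5] S   >
      [1,2] "park" : S/N
      [2,5] N   <
        [2,4] NP   <
          [2,3] "cat" : S/N
          [3,4] "map" : NP\(S/N)
        [4,5] "every" : N\NP
  [5,6] "built" : S\NP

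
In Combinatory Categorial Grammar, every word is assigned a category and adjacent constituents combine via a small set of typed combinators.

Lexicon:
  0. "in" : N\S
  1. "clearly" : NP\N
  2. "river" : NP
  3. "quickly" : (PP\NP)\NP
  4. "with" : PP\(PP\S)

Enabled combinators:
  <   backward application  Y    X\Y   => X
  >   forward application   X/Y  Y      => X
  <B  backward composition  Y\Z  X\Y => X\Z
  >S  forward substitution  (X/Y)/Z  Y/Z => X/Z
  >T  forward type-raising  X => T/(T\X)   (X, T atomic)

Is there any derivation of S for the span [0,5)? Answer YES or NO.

N\S NP\N NP (PP\NP)\NP PP\(PP\S)
CKY chart[0,5] = {N/(N\PP), NP/(NP\PP), PP, PP/(PP\PP), S/(S\PP)}; S ∉ chart

NO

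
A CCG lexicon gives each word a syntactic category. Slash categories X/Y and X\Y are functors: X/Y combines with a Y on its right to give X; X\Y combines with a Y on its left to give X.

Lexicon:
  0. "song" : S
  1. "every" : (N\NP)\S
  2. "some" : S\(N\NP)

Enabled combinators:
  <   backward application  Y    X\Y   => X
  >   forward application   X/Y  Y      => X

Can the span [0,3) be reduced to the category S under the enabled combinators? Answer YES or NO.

YES

[0,3] S   <
  [0,2] N\NP   <
    [0,1] "song" : S
    [1,2] "every" : (N\NP)\S
  [2,3] "some" : S\(N\NP)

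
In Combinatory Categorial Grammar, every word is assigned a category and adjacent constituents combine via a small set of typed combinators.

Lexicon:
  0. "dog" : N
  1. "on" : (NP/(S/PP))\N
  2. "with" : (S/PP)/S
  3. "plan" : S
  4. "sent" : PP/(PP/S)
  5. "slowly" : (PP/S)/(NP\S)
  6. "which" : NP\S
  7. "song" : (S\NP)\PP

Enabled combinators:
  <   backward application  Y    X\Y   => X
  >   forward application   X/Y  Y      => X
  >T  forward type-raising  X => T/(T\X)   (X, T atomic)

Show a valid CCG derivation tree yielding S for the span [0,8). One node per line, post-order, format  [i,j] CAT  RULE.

[0,8] S   <
  [0,4] NP   >
    [0,2] NP/(S/PP)   <
      [0,1] "dog" : N
      [1,2] "on" : (NP/(S/PP))\N
    [2,4] S/PP   >
      [2,3] "with" : (S/PP)/S
      [3,4] "plan" : S
  [4,8] S\NP   <
    [4,7] PP   >
      [4,5] "sent" : PP/(PP/S)
      [5,7] PP/S   >
        [5,6] "slowly" : (PP/S)/(NP\S)
        [6,7] "which" : NP\S
    [7,8] "song" : (S\NP)\PP

[0,1] N  lex  "dog"
[1,2] (NP/(S/PP))\N  lex  "on"
[0,2] NP/(S/PP)  <  k=1
[2,3] (S/PP)/S  lex  "with"
[3,4] S  lex  "plan"
[2,4] S/PP  >  k=3
[0,4] NP  >  k=2
[4,5] PP/(PP/S)  lex  "sent"
[5,6] (PP/S)/(NP\S)  lex  "slowly"
[6,7] NP\S  lex  "which"
[5,7] PP/S  >  k=6
[4,7] PP  >  k=5
[7,8] (S\NP)\PP  lex  "song"
[4,8] S\NP  <  k=7
[0,8] S  <  k=4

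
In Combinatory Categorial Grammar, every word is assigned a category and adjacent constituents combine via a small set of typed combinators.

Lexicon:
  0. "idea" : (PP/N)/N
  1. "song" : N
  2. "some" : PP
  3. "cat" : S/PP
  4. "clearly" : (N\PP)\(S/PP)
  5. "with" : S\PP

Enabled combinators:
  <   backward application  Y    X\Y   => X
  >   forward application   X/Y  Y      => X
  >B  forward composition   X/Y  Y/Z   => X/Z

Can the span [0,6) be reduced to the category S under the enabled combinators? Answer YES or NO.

YES

[0,6] S   <
  [0,5] PP   >
    [0,2] PP/N   >
      [0,1] "idea" : (PP/N)/N
      [1,2] "song" : N
    [2,5] N   <
      [2,3] "some" : PP
      [3,5] N\PP   <
        [3,4] "cat" : S/PP
        [4,5] "clearly" : (N\PP)\(S/PP)
  [5,6] "with" : S\PP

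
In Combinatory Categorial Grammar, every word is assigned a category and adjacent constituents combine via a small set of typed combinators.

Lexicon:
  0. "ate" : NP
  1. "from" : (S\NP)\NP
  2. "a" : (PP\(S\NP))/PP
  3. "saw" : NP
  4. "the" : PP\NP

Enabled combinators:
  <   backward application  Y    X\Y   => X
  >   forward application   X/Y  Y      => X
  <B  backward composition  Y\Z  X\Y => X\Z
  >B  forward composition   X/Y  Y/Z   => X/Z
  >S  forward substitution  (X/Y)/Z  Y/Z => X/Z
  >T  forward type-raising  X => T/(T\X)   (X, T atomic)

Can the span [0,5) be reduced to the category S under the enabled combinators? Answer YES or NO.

NO

NP (S\NP)\NP (PP\(S\NP))/PP NP PP\NP
CKY chart[0,5] = {N/(N\PP), NP/(NP\PP), PP, PP/(PP\PP), S/(S\PP)}; S ∉ chart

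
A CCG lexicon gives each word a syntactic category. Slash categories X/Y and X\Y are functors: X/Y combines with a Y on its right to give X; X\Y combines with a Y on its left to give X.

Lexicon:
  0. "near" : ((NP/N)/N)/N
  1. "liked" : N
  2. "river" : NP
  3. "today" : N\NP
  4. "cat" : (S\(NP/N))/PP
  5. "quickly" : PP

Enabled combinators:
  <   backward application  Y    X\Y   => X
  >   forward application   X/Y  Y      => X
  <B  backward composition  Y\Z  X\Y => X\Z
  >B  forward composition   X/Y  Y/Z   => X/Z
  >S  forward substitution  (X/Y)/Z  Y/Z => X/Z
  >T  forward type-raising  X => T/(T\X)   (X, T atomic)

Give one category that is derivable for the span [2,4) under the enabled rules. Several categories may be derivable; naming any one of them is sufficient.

N

[0,6] S   <
  [0,4] NP/N   >
    [0,2] (NP/N)/N   >
      [0,1] "near" : ((NP/N)/N)/N
      [1,2] "liked" : N
    [2,4] N   >
      [2,3] N/(N\NP)   >T
        [2,3] "river" : NP
      [3,4] "today" : N\NP
  [4,6] S\(NP/N)   >
    [4,5] "cat" : (S\(NP/N))/PP
    [5,6] "quickly" : PP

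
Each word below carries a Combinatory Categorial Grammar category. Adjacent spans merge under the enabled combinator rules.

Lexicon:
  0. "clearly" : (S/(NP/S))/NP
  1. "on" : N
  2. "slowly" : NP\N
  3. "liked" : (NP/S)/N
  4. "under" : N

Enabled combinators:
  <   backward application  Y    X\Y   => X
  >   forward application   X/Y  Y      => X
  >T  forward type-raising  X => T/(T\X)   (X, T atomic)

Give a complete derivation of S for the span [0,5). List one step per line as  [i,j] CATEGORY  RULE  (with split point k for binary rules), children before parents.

[0,5] S   >
  [0,3] S/(NP/S)   >
    [0,1] "clearly" : (S/(NP/S))/NP
    [1,3] NP   >
      [1,2] NP/(NP\N)   >T
        [1,2] "on" : N
      [2,3] "slowly" : NP\N
  [3,5] NP/S   >
    [3,4] "liked" : (NP/S)/N
    [4,5] "under" : N

[0,1] (S/(NP/S))/NP  lex  "clearly"
[1,2] N  lex  "on"
[1,2] NP/(NP\N)  >T
[2,3] NP\N  lex  "slowly"
[1,3] NP  >  k=2
[0,3] S/(NP/S)  >  k=1
[3,4] (NP/S)/N  lex  "liked"
[4,5] N  lex  "under"
[3,5] NP/S  >  k=4
[0,5] S  >  k=3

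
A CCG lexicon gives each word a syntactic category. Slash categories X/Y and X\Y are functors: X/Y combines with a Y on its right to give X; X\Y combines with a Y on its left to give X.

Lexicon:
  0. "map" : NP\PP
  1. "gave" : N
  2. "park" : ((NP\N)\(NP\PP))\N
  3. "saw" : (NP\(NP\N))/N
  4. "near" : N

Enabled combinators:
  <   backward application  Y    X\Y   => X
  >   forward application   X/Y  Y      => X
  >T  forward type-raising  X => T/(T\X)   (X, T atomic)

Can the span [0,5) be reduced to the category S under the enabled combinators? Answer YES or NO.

NP\PP N ((NP\N)\(NP\PP))\N (NP\(NP\N))/N N
CKY chart[0,5] = {N/(N\NP), NP, NP/(NP\NP), PP/(PP\NP), S/(S\NP)}; S ∉ chart

NO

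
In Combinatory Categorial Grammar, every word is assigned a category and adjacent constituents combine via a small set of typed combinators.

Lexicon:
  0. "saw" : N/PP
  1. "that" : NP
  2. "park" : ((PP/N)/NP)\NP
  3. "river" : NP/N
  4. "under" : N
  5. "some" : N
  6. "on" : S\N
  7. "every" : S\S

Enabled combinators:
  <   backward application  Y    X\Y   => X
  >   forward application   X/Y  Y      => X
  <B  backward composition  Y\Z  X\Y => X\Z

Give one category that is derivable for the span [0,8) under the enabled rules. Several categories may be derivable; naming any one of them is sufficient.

S

[0,8] S   <
  [0,6] N   >
    [0,1] "saw" : N/PP
    [1,6] PP   >
      [1,5] PP/N   >
        [1,3] (PP/N)/NP   <
          [1,2] "that" : NP
          [2,3] "park" : ((PP/N)/NP)\NP
        [3,5] NP   >
          [3,4] "river" : NP/N
          [4,5] "under" : N
      [5,6] "some" : N
  [6,8] S\N   <B
    [6,7] "on" : S\N
    [7,8] "every" : S\S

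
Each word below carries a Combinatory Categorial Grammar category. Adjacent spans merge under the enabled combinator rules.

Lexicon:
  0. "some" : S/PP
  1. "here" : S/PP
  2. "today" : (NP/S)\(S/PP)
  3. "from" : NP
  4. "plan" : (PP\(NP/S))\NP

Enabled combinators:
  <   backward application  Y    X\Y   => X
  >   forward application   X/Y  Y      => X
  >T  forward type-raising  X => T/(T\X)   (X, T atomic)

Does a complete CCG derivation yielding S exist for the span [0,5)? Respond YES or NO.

YES

[0,5] S   >
  [0,1] "some" : S/PP
  [1,5] PP   <
    [1,3] NP/S   <
      [1,2] "here" : S/PP
      [2,3] "today" : (NP/S)\(S/PP)
    [3,5] PP\(NP/S)   <
      [3,4] "from" : NP
      [4,5] "plan" : (PP\(NP/S))\NP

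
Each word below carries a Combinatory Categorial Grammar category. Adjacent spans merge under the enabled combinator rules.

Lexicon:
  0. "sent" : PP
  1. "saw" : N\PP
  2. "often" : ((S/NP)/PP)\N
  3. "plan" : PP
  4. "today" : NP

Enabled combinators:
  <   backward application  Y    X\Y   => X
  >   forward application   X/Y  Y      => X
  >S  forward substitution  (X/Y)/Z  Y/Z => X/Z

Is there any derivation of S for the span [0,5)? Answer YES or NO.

[0,5] S   >
  [0,4] S/NP   >
    [0,3] (S/NP)/PP   <
      [0,2] N   <
        [0,1] "sent" : PP
        [1,2] "saw" : N\PP
      [2,3] "often" : ((S/NP)/PP)\N
    [3,4] "plan" : PP
  [4,5] "today" : NP

YES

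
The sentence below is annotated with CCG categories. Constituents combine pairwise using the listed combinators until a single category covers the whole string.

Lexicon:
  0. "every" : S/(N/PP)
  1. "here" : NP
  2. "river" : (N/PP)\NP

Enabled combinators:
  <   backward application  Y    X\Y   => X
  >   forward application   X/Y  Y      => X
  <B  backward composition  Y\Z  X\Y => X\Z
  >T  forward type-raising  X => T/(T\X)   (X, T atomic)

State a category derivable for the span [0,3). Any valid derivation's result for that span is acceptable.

[0,3] S   >
  [0,1] "every" : S/(N/PP)
  [1,3] N/PP   <
    [1,2] "here" : NP
    [2,3] "river" : (N/PP)\NP

S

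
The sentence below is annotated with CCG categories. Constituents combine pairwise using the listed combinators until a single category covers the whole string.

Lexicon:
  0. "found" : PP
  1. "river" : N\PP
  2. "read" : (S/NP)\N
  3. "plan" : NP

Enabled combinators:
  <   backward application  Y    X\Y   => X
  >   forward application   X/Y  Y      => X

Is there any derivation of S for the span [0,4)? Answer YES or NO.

[0,4] S   >
  [0,3] S/NP   <
    [0,2] N   <
      [0,1] "found" : PP
      [1,2] "river" : N\PP
    [2,3] "read" : (S/NP)\N
  [3,4] "plan" : NP

YES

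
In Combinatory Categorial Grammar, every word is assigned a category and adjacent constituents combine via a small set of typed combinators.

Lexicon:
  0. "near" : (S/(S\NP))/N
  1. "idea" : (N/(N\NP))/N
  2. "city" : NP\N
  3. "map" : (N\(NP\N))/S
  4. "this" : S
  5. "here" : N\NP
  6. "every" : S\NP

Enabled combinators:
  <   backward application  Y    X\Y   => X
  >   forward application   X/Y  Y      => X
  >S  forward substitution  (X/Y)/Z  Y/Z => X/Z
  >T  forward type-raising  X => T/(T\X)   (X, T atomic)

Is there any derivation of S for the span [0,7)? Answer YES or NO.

[0,7] S   >
  [0,6] S/(S\NP)   >
    [0,1] "near" : (S/(S\NP))/N
    [1,6] N   >
      [1,5] N/(N\NP)   >
        [1,2] "idea" : (N/(N\NP))/N
        [2,5] N   <
          [2,3] "city" : NP\N
          [3,5] N\(NP\N)   >
            [3,4] "map" : (N\(NP\N))/S
            [4,5] "this" : S
      [5,6] "here" : N\NP
  [6,7] "every" : S\NP

YES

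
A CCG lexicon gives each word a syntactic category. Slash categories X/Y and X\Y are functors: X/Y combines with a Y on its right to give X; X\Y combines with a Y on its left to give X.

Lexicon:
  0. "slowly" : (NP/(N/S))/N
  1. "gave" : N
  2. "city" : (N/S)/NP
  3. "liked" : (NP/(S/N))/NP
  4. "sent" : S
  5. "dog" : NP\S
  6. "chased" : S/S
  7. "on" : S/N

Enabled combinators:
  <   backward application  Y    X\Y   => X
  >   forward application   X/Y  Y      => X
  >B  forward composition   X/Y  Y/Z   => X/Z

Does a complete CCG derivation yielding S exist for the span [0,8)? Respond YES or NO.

(NP/(N/S))/N N (N/S)/NP (NP/(S/N))/NP S NP\S S/S S/N
CKY chart[0,8] = {NP}; S ∉ chart

NO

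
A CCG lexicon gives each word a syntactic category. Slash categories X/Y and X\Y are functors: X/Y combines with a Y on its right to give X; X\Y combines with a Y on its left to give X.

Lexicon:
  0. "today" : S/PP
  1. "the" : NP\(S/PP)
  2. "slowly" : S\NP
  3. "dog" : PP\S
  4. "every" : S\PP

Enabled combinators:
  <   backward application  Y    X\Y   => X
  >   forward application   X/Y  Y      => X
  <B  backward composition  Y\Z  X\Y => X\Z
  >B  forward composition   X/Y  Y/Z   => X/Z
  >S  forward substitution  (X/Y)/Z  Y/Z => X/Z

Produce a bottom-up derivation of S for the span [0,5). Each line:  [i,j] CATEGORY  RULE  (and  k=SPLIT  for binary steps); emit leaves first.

[0,5] S   <
  [0,2] NP   <
    [0,1] "today" : S/PP
    [1,2] "the" : NP\(S/PP)
  [2,5] S\NP   <B
    [2,4] PP\NP   <B
      [2,3] "slowly" : S\NP
      [3,4] "dog" : PP\S
    [4,5] "every" : S\PP

[0,1] S/PP  lex  "today"
[1,2] NP\(S/PP)  lex  "the"
[0,2] NP  <  k=1
[2,3] S\NP  lex  "slowly"
[3,4] PP\S  lex  "dog"
[2,4] PP\NP  <B  k=3
[4,5] S\PP  lex  "every"
[2,5] S\NP  <B  k=4
[0,5] S  <  k=2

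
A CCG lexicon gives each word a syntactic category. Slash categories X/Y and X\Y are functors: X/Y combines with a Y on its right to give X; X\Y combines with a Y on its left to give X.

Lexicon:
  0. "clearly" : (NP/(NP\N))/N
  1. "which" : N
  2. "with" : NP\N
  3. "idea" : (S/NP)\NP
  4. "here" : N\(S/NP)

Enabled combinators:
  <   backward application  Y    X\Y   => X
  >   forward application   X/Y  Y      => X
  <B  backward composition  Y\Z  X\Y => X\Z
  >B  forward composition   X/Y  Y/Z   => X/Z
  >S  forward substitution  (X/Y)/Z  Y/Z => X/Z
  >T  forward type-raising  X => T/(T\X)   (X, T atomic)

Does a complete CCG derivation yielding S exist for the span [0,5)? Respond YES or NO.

(NP/(NP\N))/N N NP\N (S/NP)\NP N\(S/NP)
CKY chart[0,5] = {(NP/(NP\N))/(N\N), N, N/(N\N), NP/(NP\N), PP/(PP\N), S/(S\N)}; S ∉ chart

NO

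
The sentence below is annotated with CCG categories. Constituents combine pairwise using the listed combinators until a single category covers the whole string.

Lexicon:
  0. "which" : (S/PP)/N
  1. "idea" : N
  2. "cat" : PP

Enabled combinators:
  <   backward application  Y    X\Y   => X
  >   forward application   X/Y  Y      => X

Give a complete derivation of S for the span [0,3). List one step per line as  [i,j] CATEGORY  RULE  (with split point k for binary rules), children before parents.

[0,3] S   >
  [0,2] S/PP   >
    [0,1] "which" : (S/PP)/N
    [1,2] "idea" : N
  [2,3] "cat" : PP

[0,1] (S/PP)/N  lex  "which"
[1,2] N  lex  "idea"
[0,2] S/PP  >  k=1
[2,3] PP  lex  "cat"
[0,3] S  >  k=2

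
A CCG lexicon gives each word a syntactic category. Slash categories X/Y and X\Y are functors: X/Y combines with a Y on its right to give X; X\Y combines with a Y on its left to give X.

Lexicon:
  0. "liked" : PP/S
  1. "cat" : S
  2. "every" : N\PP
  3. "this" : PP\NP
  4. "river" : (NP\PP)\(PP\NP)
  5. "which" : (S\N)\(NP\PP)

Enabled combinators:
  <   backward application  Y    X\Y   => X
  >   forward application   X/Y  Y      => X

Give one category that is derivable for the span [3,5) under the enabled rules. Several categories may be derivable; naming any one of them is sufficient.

[0,6] S   <
  [0,3] N   <
    [0,2] PP   >
      [0,1] "liked" : PP/S
      [1,2] "cat" : S
    [2,3] "every" : N\PP
  [3,6] S\N   <
    [3,5] NP\PP   <
      [3,4] "this" : PP\NP
      [4,5] "river" : (NP\PP)\(PP\NP)
    [5,6] "which" : (S\N)\(NP\PP)

NP\PP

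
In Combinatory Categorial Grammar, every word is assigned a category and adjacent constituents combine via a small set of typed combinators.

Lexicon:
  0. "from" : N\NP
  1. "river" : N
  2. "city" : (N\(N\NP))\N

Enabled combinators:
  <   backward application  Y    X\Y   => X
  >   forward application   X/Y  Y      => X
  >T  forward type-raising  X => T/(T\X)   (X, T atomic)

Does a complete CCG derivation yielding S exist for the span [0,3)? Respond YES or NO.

N\NP N (N\(N\NP))\N
CKY chart[0,3] = {N, N/(N\N), NP/(NP\N), PP/(PP\N), S/(S\N)}; S ∉ chart

NO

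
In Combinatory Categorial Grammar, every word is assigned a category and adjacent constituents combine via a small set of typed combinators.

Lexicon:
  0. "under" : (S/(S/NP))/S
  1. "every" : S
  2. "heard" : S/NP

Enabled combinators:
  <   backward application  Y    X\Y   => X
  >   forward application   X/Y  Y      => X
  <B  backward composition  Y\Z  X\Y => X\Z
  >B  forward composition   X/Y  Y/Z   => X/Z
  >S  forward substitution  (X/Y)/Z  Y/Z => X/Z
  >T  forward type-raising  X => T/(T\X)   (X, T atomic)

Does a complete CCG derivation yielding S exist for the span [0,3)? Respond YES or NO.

YES

[0,3] S   >
  [0,2] S/(S/NP)   >
    [0,1] "under" : (S/(S/NP))/S
    [1,2] "every" : S
  [2,3] "heard" : S/NP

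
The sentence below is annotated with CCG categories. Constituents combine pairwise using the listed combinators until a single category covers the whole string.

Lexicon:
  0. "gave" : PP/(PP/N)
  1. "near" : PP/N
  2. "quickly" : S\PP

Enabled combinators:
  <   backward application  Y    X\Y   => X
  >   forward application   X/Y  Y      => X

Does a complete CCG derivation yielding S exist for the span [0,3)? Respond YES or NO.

[0,3] S   <
  [0,2] PP   >
    [0,1] "gave" : PP/(PP/N)
    [1,2] "near" : PP/N
  [2,3] "quickly" : S\PP

YES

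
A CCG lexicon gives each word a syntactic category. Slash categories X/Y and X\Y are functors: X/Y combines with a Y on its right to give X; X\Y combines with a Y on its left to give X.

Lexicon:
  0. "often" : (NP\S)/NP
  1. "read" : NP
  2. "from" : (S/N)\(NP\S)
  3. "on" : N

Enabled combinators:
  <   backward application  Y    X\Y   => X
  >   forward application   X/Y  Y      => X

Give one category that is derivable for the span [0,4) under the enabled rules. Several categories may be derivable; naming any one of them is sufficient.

S

[0,4] S   >
  [0,3] S/N   <
    [0,2] NP\S   >
      [0,1] "often" : (NP\S)/NP
      [1,2] "read" : NP
    [2,3] "from" : (S/N)\(NP\S)
  [3,4] "on" : N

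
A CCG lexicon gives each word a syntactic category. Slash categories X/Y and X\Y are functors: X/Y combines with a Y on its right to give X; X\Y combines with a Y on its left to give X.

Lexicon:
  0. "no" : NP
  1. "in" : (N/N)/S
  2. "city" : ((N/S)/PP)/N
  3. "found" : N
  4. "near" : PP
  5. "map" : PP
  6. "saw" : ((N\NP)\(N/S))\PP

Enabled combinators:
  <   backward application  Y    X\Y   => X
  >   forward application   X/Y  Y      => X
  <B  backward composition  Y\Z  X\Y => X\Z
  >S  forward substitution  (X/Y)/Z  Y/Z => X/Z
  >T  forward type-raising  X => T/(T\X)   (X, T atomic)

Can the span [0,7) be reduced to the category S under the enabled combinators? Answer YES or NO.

NP (N/N)/S ((N/S)/PP)/N N PP PP ((N\NP)\(N/S))\PP
CKY chart[0,7] = {N, N/(N\N), NP/(NP\N), PP/(PP\N), S/(S\N)}; S ∉ chart

NO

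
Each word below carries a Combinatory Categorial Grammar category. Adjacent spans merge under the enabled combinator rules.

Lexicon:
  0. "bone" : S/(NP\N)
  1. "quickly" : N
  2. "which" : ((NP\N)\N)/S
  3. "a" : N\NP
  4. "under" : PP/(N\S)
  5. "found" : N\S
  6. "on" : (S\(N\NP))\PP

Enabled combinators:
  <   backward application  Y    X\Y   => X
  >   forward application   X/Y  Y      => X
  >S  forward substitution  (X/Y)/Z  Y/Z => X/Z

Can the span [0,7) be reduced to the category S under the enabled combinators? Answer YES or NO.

[0,7] S   >
  [0,1] "bone" : S/(NP\N)
  [1,7] NP\N   <
    [1,2] "quickly" : N
    [2,7] (NP\N)\N   >
      [2,3] "which" : ((NP\N)\N)/S
      [3,7] S   <
        [3,4] "a" : N\NP
        [4,7] S\(N\NP)   <
          [4,6] PP   >
            [4,5] "under" : PP/(N\S)
            [5,6] "found" : N\S
          [6,7] "on" : (S\(N\NP))\PP

YES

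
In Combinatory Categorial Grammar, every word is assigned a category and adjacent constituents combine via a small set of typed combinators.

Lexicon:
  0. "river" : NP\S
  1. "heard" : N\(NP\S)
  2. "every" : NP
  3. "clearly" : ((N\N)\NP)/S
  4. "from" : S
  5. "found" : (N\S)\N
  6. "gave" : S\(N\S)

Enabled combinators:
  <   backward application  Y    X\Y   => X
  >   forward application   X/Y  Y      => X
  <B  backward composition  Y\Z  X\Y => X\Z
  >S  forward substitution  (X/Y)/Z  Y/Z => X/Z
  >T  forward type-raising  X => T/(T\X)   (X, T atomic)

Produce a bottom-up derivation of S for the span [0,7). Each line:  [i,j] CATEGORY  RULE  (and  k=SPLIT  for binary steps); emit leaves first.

[0,7] S   <
  [0,2] N   <
    [0,1] "river" : NP\S
    [1,2] "heard" : N\(NP\S)
  [2,7] S\N   <B
    [2,5] N\N   <
      [2,3] "every" : NP
      [3,5] (N\N)\NP   >
        [3,4] "clearly" : ((N\N)\NP)/S
        [4,5] "from" : S
    [5,7] S\N   <B
      [5,6] "found" : (N\S)\N
      [6,7] "gave" : S\(N\S)

[0,1] NP\S  lex  "river"
[1,2] N\(NP\S)  lex  "heard"
[0,2] N  <  k=1
[2,3] NP  lex  "every"
[3,4] ((N\N)\NP)/S  lex  "clearly"
[4,5] S  lex  "from"
[3,5] (N\N)\NP  >  k=4
[2,5] N\N  <  k=3
[5,6] (N\S)\N  lex  "found"
[6,7] S\(N\S)  lex  "gave"
[5,7] S\N  <B  k=6
[2,7] S\N  <B  k=5
[0,7] S  <  k=2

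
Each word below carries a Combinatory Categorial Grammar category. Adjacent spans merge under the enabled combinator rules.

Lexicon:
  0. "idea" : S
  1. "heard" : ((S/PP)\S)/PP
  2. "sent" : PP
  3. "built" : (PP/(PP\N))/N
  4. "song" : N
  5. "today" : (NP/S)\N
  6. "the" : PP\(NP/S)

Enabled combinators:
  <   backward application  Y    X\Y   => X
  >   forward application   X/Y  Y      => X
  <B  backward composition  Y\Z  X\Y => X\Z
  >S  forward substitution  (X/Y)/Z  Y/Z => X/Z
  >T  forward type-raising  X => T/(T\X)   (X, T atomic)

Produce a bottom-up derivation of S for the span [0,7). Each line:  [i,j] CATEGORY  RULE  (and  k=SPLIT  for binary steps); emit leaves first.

[0,1] S  lex  "idea"
[1,2] ((S/PP)\S)/PP  lex  "heard"
[2,3] PP  lex  "sent"
[1,3] (S/PP)\S  >  k=2
[0,3] S/PP  <  k=1
[3,4] (PP/(PP\N))/N  lex  "built"
[4,5] N  lex  "song"
[3,5] PP/(PP\N)  >  k=4
[5,6] (NP/S)\N  lex  "today"
[6,7] PP\(NP/S)  lex  "the"
[5,7] PP\N  <B  k=6
[3,7] PP  >  k=5
[0,7] S  >  k=3

[0,7] S   >
  [0,3] S/PP   <
    [0,1] "idea" : S
    [1,3] (S/PP)\S   >
      [1,2] "heard" : ((S/PP)\S)/PP
      [2,3] "sent" : PP
  [3,7] PP   >
    [3,5] PP/(PP\N)   >
      [3,4] "built" : (PP/(PP\N))/N
      [4,5] "song" : N
    [5,7] PP\N   <B
      [5,6] "today" : (NP/S)\N
      [6,7] "the" : PP\(NP/S)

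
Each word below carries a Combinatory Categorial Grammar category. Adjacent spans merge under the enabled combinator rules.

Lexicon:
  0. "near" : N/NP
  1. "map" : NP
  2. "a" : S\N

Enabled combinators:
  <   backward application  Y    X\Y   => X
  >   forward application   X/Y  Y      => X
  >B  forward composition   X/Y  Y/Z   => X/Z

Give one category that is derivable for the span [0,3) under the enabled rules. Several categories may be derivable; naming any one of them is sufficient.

[0,3] S   <
  [0,2] N   >
    [0,1] "near" : N/NP
    [1,2] "map" : NP
  [2,3] "a" : S\N

S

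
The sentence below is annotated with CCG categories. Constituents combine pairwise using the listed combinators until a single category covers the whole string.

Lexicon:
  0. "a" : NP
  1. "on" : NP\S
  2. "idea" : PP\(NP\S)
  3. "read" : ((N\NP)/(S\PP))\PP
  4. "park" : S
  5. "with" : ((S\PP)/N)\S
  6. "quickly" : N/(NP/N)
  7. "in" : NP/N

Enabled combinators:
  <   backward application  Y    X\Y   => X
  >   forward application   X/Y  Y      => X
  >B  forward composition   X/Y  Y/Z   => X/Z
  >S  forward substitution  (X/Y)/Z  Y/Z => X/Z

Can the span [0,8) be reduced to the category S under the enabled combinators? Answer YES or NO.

NO

NP NP\S PP\(NP\S) ((N\NP)/(S\PP))\PP S ((S\PP)/N)\S N/(NP/N) NP/N
CKY chart[0,8] = {N}; S ∉ chart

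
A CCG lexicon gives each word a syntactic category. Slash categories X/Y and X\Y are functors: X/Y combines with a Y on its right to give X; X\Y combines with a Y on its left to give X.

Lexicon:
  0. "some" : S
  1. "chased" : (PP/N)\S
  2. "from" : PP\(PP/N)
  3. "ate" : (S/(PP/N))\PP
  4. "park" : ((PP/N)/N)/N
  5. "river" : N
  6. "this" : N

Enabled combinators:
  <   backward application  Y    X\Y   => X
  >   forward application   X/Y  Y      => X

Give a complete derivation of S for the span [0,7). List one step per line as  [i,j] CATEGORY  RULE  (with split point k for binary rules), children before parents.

[0,7] S   >
  [0,4] S/(PP/N)   <
    [0,3] PP   <
      [0,2] PP/N   <
        [0,1] "some" : S
        [1,2] "chased" : (PP/N)\S
      [2,3] "from" : PP\(PP/N)
    [3,4] "ate" : (S/(PP/N))\PP
  [4,7] PP/N   >
    [4,6] (PP/N)/N   >
      [4,5] "park" : ((PP/N)/N)/N
      [5,6] "river" : N
    [6,7] "this" : N

[0,1] S  lex  "some"
[1,2] (PP/N)\S  lex  "chased"
[0,2] PP/N  <  k=1
[2,3] PP\(PP/N)  lex  "from"
[0,3] PP  <  k=2
[3,4] (S/(PP/N))\PP  lex  "ate"
[0,4] S/(PP/N)  <  k=3
[4,5] ((PP/N)/N)/N  lex  "park"
[5,6] N  lex  "river"
[4,6] (PP/N)/N  >  k=5
[6,7] N  lex  "this"
[4,7] PP/N  >  k=6
[0,7] S  >  k=4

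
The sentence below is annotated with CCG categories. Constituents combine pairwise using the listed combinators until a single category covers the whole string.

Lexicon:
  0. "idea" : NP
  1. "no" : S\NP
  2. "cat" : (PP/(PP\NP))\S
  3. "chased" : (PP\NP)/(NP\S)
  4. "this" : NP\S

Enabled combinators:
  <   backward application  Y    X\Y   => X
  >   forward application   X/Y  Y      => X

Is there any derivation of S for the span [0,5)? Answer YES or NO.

NP S\NP (PP/(PP\NP))\S (PP\NP)/(NP\S) NP\S
CKY chart[0,5] = {PP}; S ∉ chart

NO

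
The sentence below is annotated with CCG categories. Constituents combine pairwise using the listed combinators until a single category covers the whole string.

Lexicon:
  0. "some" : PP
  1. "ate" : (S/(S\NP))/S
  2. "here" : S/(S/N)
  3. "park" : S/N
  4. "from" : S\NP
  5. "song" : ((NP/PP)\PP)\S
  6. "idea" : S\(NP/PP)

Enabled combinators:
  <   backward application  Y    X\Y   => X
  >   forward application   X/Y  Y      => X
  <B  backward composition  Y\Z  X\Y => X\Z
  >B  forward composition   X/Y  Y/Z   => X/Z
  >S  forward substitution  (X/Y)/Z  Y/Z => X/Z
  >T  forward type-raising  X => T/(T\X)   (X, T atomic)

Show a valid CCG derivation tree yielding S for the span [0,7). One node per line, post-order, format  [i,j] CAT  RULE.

[0,1] PP  lex  "some"
[1,2] (S/(S\NP))/S  lex  "ate"
[2,3] S/(S/N)  lex  "here"
[3,4] S/N  lex  "park"
[2,4] S  >  k=3
[1,4] S/(S\NP)  >  k=2
[4,5] S\NP  lex  "from"
[1,5] S  >  k=4
[5,6] ((NP/PP)\PP)\S  lex  "song"
[1,6] (NP/PP)\PP  <  k=5
[6,7] S\(NP/PP)  lex  "idea"
[1,7] S\PP  <B  k=6
[0,7] S  <  k=1

[0,7] S   <
  [0,1] "some" : PP
  [1,7] S\PP   <B
    [1,6] (NP/PP)\PP   <
      [1,5] S   >
        [1,4] S/(S\NP)   >
          [1,2] "ate" : (S/(S\NP))/S
          [2,4] S   >
            [2,3] "here" : S/(S/N)
            [3,4] "park" : S/N
        [4,5] "from" : S\NP
      [5,6] "song" : ((NP/PP)\PP)\S
    [6,7] "idea" : S\(NP/PP)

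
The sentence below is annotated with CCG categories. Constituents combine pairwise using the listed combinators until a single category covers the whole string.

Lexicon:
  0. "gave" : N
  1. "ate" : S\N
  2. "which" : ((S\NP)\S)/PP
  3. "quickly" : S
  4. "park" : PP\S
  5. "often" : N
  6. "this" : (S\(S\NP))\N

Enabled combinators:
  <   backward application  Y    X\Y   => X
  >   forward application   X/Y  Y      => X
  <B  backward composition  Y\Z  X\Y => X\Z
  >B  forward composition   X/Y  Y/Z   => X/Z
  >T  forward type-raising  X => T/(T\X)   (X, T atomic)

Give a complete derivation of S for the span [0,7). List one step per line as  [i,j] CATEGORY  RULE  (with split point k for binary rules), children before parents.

[0,1] N  lex  "gave"
[1,2] S\N  lex  "ate"
[0,2] S  <  k=1
[2,3] ((S\NP)\S)/PP  lex  "which"
[3,4] S  lex  "quickly"
[4,5] PP\S  lex  "park"
[3,5] PP  <  k=4
[2,5] (S\NP)\S  >  k=3
[0,5] S\NP  <  k=2
[5,6] N  lex  "often"
[6,7] (S\(S\NP))\N  lex  "this"
[5,7] S\(S\NP)  <  k=6
[0,7] S  <  k=5

[0,7] S   <
  [0,5] S\NP   <
    [0,2] S   <
      [0,1] "gave" : N
      [1,2] "ate" : S\N
    [2,5] (S\NP)\S   >
      [2,3] "which" : ((S\NP)\S)/PP
      [3,5] PP   <
        [3,4] "quickly" : S
        [4,5] "park" : PP\S
  [5,7] S\(S\NP)   <
    [5,6] "often" : N
    [6,7] "this" : (S\(S\NP))\N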